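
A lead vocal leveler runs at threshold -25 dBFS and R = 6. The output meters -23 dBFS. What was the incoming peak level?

-13 dBFS

The compressed level sits -23 − (-25) = 2 dB over threshold.
Before 6:1 compression the overshoot was 2 × 6 = 12 dB, so input = -25 + 12 = -13 dBFS.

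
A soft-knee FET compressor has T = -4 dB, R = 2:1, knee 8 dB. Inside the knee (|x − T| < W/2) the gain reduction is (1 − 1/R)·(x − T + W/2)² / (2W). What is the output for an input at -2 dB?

-3.125 dB

x − T + W/2 = -2 − (-4) + 4 = 6.
GR = (1 − 1/2) × 6² / 16 = 0.5 × 36 / 16 = 1.125 dB.
Output = -2 − 1.125 = -3.125 dB.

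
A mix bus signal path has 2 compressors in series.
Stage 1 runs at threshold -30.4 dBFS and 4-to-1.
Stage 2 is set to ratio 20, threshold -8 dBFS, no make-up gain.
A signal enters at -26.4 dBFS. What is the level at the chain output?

-29.4 dBFS

Stage 1: -26.4 dBFS is 4 dB over -30.4 dBFS; at 4:1 that becomes 1 dB over, giving -29.4 dBFS.
Stage 2: -29.4 dBFS is at or below the -8 dBFS threshold — no compression; output -29.4 dBFS.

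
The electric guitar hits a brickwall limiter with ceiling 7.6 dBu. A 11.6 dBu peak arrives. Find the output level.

At ∞:1, everything above 7.6 dBu is held at the ceiling.

7.6 dBu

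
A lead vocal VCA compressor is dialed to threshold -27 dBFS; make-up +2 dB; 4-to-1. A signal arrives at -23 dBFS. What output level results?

-24 dBFS

The input is 4 dB above the -27 dBFS threshold.
At 4:1 the overshoot is divided by 4, leaving 1 dB above threshold.
So the level is -27 + 1 = -26 dBFS; make-up adds 2 dB, giving -24 dBFS.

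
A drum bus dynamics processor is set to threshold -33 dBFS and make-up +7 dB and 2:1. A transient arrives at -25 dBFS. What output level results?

-25 dBFS sits 8 dB over threshold.
At 2:1 the overshoot is divided by 2, leaving 4 dB above threshold.
Output = -33 + 4 = -29 dBFS; make-up adds 7 dB, giving -22 dBFS.

-22 dBFS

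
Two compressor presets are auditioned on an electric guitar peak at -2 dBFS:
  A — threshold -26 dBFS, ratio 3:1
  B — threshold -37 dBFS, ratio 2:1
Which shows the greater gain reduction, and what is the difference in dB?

A: GR = 24 − 24/3 = 16 dB.
B: GR = 35 − 35/2 = 17.5 dB.
B reduces 1.5 dB more.

B, by 1.5 dB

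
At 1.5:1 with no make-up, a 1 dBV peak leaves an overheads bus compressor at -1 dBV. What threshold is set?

Gain reduction = 1 − (-1) = 2 dB; output overshoot = GR / (R − 1) = 2 / 0.5 = 4 dB.
Threshold = output − output overshoot = -1 − 4 = -5 dBV.

-5 dBV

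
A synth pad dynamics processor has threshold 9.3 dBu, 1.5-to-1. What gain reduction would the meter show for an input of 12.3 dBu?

1 dB

The signal is 3 dB above threshold.
A 1.5:1 ratio leaves 2 dB of that excess.
Gain reduction = 3 − 2 = 1 dB.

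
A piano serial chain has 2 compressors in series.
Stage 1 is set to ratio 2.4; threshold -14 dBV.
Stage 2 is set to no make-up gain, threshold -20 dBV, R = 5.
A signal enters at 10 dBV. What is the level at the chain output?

-16.8 dBV

Stage 1: overshoot 24 dB → 24/2.4 = 10 dB → -4 dBV.
Stage 2: 16 dB above -20 dBV, reduced 5:1 to 3.2 dB above → -16.8 dBV.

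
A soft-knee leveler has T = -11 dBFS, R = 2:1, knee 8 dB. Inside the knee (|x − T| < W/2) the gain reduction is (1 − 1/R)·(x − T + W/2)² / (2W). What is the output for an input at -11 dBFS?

x − T + W/2 = -11 − (-11) + 4 = 4.
GR = (1 − 1/2) × 4² / 16 = 0.5 × 16 / 16 = 0.5 dB.
Output = -11 − 0.5 = -11.5 dBFS.

-11.5 dBFS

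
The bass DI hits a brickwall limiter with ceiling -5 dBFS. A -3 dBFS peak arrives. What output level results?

-5 dBFS

At ∞:1, everything above -5 dBFS is held at the ceiling.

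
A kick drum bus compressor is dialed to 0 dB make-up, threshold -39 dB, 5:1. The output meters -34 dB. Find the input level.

-14 dB

The compressed level sits -34 − (-39) = 5 dB over threshold.
Before 5:1 compression the overshoot was 5 × 5 = 25 dB, so input = -39 + 25 = -14 dB.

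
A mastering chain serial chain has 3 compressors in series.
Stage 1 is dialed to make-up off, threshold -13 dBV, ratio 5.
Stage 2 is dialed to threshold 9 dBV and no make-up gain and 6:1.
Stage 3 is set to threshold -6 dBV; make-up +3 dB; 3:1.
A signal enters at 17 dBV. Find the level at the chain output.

-4 dBV

Stage 1: 30 dB above -13 dBV, reduced 5:1 to 6 dB above → -7 dBV.
Stage 2: below threshold (-7 ≤ 9); passes unchanged; output -7 dBV.
Stage 3: -7 dBV ≤ -6 dBV, so stage 3 doesn't engage; make-up brings it to -4 dBV.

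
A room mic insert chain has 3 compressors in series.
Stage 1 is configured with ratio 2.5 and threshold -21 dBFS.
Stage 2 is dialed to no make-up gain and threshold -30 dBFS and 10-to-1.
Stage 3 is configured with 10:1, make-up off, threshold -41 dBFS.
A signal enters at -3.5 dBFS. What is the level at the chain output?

-39.74 dBFS

Stage 1: -3.5 dBFS is 17.5 dB over -21 dBFS; at 2.5:1 that becomes 7 dB over, giving -14 dBFS.
Stage 2: 16 dB above -30 dBFS, reduced 10:1 to 1.6 dB above → -28.4 dBFS.
Stage 3: -28.4 dBFS is 12.6 dB over -41 dBFS; at 10:1 that becomes 1.26 dB over, giving -39.74 dBFS.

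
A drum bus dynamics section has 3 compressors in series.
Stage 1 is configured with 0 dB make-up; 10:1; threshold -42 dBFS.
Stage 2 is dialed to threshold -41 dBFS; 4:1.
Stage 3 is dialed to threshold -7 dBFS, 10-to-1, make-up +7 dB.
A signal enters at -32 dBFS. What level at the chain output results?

-34 dBFS

Stage 1: overshoot 10 dB → 10/10 = 1 dB → -41 dBFS.
Stage 2: -41 dBFS ≤ -41 dBFS, so stage 2 doesn't engage; output -41 dBFS.
Stage 3: below threshold (-41 ≤ -7); passes unchanged; make-up brings it to -34 dBFS.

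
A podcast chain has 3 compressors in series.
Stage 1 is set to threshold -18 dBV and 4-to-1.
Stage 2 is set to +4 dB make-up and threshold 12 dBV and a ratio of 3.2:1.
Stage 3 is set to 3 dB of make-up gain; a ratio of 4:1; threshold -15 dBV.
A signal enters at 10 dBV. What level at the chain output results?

-10 dBV

Stage 1: 10 dBV is 28 dB over -18 dBV; at 4:1 that becomes 7 dB over, giving -11 dBV.
Stage 2: -11 dBV is at or below the 12 dBV threshold — no compression; make-up brings it to -7 dBV.
Stage 3: -7 dBV is 8 dB over -15 dBV; at 4:1 that becomes 2 dB over, giving -13 dBV; +3 dB make-up → -10 dBV.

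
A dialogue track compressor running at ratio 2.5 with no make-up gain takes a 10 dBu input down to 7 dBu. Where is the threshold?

5 dBu

Let T be the threshold. Output overshoot = (input overshoot)/R, so 7 − T = (10 − T)/2.5.
2.5·(7 − T) = 10 − T → 1.5·T = 17.5 − 10 = 7.5.
T = 7.5/1.5 = 5 dBu.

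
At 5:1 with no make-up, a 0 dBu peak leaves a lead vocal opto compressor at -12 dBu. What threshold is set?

-15 dBu

Input is 15 dB above T (since output overshoot × R = input overshoot: (-12 − T)·5 = 0 − T gives T = -15 dBu).
Check: -15 + (0 − (-15))/5 = -15 + 3 = -12 dBu. ✓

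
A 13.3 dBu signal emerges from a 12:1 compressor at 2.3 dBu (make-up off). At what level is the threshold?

1.3 dBu

Gain reduction = 13.3 − 2.3 = 11 dB; output overshoot = GR / (R − 1) = 11 / 11 = 1 dB.
Threshold = output − output overshoot = 2.3 − 1 = 1.3 dBu.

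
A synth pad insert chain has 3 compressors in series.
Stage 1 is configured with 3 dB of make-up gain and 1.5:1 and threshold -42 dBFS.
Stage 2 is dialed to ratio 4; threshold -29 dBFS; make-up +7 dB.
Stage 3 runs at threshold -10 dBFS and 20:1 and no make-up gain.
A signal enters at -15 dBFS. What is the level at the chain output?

Stage 1: 27 dB above -42 dBFS, reduced 1.5:1 to 18 dB above → -24 dBFS; +3 dB make-up → -21 dBFS.
Stage 2: -21 dBFS is 8 dB over -29 dBFS; at 4:1 that becomes 2 dB over, giving -27 dBFS; +7 dB make-up → -20 dBFS.
Stage 3: -20 dBFS ≤ -10 dBFS, so stage 3 doesn't engage; output -20 dBFS.

-20 dBFS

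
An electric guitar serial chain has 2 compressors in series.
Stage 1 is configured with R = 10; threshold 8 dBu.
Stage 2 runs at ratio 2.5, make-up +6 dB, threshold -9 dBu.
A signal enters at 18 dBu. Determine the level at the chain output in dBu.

Stage 1: overshoot 10 dB → 10/10 = 1 dB → 9 dBu.
Stage 2: 9 dBu is 18 dB over -9 dBu; at 2.5:1 that becomes 7.2 dB over, giving -1.8 dBu; +6 dB make-up → 4.2 dBu.

4.2 dBu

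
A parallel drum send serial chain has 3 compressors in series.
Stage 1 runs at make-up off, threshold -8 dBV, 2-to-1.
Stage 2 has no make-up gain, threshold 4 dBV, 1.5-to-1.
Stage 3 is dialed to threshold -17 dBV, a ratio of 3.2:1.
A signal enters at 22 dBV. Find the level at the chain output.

-9.8125 dBV

Stage 1: 30 dB above -8 dBV, reduced 2:1 to 15 dB above → 7 dBV.
Stage 2: overshoot 3 dB → 3/1.5 = 2 dB → 6 dBV.
Stage 3: 23 dB above -17 dBV, reduced 3.2:1 to 7.1875 dB above → -9.8125 dBV.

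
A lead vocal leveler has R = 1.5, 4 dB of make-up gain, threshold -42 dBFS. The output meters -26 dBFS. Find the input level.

Stripping the +4 dB make-up gives -30 dBFS at the gain stage.
Post-compression overshoot = -30 − (-42) = 12 dB.
Undo the ratio: input overshoot = 12 × 1.5 = 18 dB, giving input = -24 dBFS.

-24 dBFS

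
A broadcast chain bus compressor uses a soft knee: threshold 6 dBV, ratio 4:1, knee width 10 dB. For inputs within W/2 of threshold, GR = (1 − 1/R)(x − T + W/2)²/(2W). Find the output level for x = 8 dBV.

6.1625 dBV

x − T + W/2 = 8 − 6 + 5 = 7.
GR = (1 − 1/4) × 7² / 20 = 0.75 × 49 / 20 = 1.8375 dB.
Output = 8 − 1.8375 = 6.1625 dBV.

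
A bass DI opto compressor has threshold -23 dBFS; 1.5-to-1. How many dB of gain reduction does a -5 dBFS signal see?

6 dB

The signal is 18 dB above threshold.
After 1.5:1 compression the overshoot becomes 18/1.5 = 12 dB.
GR = overshoot in − overshoot out = 18 − 12 = 6 dB.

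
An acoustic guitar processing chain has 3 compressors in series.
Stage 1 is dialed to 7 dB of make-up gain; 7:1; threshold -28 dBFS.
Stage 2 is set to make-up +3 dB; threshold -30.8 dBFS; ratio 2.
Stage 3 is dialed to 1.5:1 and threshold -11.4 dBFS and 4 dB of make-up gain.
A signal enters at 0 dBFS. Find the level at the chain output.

Stage 1: 0 dBFS is 28 dB over -28 dBFS; at 7:1 that becomes 4 dB over, giving -24 dBFS; +7 dB make-up → -17 dBFS.
Stage 2: 13.8 dB above -30.8 dBFS, reduced 2:1 to 6.9 dB above → -23.9 dBFS; +3 dB make-up → -20.9 dBFS.
Stage 3: -20.9 dBFS ≤ -11.4 dBFS, so stage 3 doesn't engage; make-up brings it to -16.9 dBFS.

-16.9 dBFS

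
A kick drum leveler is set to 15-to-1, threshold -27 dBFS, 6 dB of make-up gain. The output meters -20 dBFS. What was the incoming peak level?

Before make-up, the level was -20 − 6 = -26 dBFS.
The compressed level sits -26 − (-27) = 1 dB over threshold.
Input overshoot = R × output overshoot = 15 dB → input = -27 + 15 = -12 dBFS.

-12 dBFS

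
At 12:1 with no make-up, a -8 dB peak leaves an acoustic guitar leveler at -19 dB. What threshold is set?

-20 dB

Let T be the threshold. Output overshoot = (input overshoot)/R, so -19 − T = (-8 − T)/12.
12·(-19 − T) = -8 − T → 11·T = -228 − (-8) = -220.
T = -220/11 = -20 dB.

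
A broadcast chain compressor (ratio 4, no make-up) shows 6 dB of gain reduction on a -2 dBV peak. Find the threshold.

Input is 8 dB above T (since output overshoot × R = input overshoot: (-8 − T)·4 = -2 − T gives T = -10 dBV).
Check: -10 + (-2 − (-10))/4 = -10 + 2 = -8 dBV. ✓

-10 dBV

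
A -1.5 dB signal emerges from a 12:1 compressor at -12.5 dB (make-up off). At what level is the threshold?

Gain reduction = -1.5 − (-12.5) = 11 dB; output overshoot = GR / (R − 1) = 11 / 11 = 1 dB.
Threshold = output − output overshoot = -12.5 − 1 = -13.5 dB.

-13.5 dB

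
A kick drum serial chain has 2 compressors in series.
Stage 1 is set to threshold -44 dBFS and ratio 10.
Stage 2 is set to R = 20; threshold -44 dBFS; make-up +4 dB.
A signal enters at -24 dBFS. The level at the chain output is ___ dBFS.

-39.9 dBFS

Stage 1: overshoot 20 dB → 20/10 = 2 dB → -42 dBFS.
Stage 2: -42 dBFS is 2 dB over -44 dBFS; at 20:1 that becomes 0.1 dB over, giving -43.9 dBFS; +4 dB make-up → -39.9 dBFS.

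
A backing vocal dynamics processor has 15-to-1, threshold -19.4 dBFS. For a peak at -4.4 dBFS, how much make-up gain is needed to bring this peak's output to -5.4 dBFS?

Overshoot 15 dB → 15/15 = 1 dB after compression, so the compressed level is -19.4 + 1 = -18.4 dBFS.
Make-up = target − compressed = -5.4 − (-18.4) = 13 dB.

13 dB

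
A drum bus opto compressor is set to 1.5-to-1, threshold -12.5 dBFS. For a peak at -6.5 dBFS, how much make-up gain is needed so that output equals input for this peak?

Overshoot 6 dB → 6/1.5 = 4 dB after compression, so the compressed level is -12.5 + 4 = -8.5 dBFS.
Make-up = target − compressed = -6.5 − (-8.5) = 2 dB.

2 dB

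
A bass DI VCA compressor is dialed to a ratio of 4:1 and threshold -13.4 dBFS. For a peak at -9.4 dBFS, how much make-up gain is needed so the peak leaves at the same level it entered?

3 dB

The peak compresses to -13.4 + 4/4 = -12.4 dBFS.
To reach -9.4 dBFS requires -9.4 − (-12.4) = 3 dB of make-up.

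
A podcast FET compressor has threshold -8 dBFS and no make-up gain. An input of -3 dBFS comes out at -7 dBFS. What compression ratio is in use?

Input overshoot = -3 − (-8) = 5 dB; output overshoot = -7 − (-8) = 1 dB.
Ratio = 5 / 1 = 5.

5:1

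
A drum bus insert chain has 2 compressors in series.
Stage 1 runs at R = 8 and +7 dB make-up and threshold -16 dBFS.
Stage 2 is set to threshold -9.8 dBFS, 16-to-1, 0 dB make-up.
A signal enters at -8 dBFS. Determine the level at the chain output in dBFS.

-9.6875 dBFS

Stage 1: overshoot 8 dB → 8/8 = 1 dB → -15 dBFS; +7 dB make-up → -8 dBFS.
Stage 2: -8 dBFS is 1.8 dB over -9.8 dBFS; at 16:1 that becomes 0.1125 dB over, giving -9.6875 dBFS.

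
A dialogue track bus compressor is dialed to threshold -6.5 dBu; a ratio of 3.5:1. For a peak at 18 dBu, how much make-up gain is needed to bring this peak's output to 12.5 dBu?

Without make-up, output = threshold + overshoot/3.5 = -6.5 + 7 = 0.5 dBu.
Gap to target: 12 dB.

12 dB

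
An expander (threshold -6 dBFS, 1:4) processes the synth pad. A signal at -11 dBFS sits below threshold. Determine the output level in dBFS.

-26 dBFS

The input is 5 dB below the -6 dBFS threshold.
A 1:4 expander multiplies undershoot by 4: 5 × 4 = 20 dB below threshold.
Output = -6 − 20 = -26 dBFS.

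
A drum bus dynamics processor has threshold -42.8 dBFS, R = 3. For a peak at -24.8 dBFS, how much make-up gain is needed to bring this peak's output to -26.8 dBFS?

The peak compresses to -42.8 + 18/3 = -36.8 dBFS.
To reach -26.8 dBFS requires -26.8 − (-36.8) = 10 dB of make-up.

10 dB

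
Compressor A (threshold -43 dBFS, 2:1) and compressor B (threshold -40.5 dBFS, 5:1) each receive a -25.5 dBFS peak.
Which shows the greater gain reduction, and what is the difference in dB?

A: GR = 17.5 − 17.5/2 = 8.75 dB.
B: GR = 15 − 15/5 = 12 dB.
B applies 3.25 dB more gain reduction.

B, by 3.25 dB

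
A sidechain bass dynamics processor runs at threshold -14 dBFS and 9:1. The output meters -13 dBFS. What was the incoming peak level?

The compressed level sits -13 − (-14) = 1 dB over threshold.
Before 9:1 compression the overshoot was 1 × 9 = 9 dB, so input = -14 + 9 = -5 dBFS.

-5 dBFS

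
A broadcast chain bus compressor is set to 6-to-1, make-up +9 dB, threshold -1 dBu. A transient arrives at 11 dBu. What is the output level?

10 dBu

The input is 12 dB above the -1 dBu threshold.
6:1 compression reduces that to 12/6 = 2 dB over.
Output = -1 + 2 = 1 dBu; make-up adds 9 dB, giving 10 dBu.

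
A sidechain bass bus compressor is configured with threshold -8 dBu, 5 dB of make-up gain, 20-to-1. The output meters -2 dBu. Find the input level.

Before make-up, the level was -2 − 5 = -7 dBu.
That's 1 dB above the -8 dBu threshold.
Input overshoot = R × output overshoot = 20 dB → input = -8 + 20 = 12 dBu.

12 dBu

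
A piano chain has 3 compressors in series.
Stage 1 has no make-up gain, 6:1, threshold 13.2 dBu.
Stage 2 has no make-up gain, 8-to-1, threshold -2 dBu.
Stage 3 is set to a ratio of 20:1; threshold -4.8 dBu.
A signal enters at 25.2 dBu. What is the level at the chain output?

Stage 1: 12 dB above 13.2 dBu, reduced 6:1 to 2 dB above → 15.2 dBu.
Stage 2: 15.2 dBu is 17.2 dB over -2 dBu; at 8:1 that becomes 2.15 dB over, giving 0.15 dBu.
Stage 3: overshoot 4.95 dB → 4.95/20 = 0.2475 dB → -4.5525 dBu.

-4.5525 dBu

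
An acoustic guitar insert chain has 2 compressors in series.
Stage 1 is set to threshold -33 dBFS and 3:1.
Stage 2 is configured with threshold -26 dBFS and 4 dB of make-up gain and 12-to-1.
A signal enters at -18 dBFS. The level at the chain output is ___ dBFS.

Stage 1: overshoot 15 dB → 15/3 = 5 dB → -28 dBFS.
Stage 2: -28 dBFS is at or below the -26 dBFS threshold — no compression; make-up brings it to -24 dBFS.

-24 dBFS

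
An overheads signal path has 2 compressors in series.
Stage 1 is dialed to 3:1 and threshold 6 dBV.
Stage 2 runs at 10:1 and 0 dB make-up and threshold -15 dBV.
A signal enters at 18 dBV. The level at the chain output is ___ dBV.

-12.5 dBV

Stage 1: 18 dBV is 12 dB over 6 dBV; at 3:1 that becomes 4 dB over, giving 10 dBV.
Stage 2: overshoot 25 dB → 25/10 = 2.5 dB → -12.5 dBV.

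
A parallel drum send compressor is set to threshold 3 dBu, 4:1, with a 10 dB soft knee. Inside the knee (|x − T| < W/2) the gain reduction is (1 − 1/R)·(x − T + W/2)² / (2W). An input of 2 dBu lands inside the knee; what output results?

1.4 dBu

x − T + W/2 = 2 − 3 + 5 = 4.
GR = (1 − 1/4) × 4² / 20 = 0.75 × 16 / 20 = 0.6 dB.
Output = 2 − 0.6 = 1.4 dBu.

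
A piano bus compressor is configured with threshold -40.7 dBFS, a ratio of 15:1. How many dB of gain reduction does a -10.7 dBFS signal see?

28 dB

Overshoot = -10.7 − (-40.7) = 30 dB.
At 15:1, output sits 30/15 = 2 dB above threshold.
GR = overshoot in − overshoot out = 30 − 2 = 28 dB.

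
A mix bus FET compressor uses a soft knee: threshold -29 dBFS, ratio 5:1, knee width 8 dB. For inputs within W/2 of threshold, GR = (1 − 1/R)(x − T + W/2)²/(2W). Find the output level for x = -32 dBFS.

-32.05 dBFS

x − T + W/2 = -32 − (-29) + 4 = 1.
GR = (1 − 1/5) × 1² / 16 = 0.8 × 1 / 16 = 0.05 dB.
Output = -32 − 0.05 = -32.05 dBFS.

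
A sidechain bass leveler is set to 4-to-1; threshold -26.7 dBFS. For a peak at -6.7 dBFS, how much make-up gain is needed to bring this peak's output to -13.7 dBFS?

8 dB

Overshoot 20 dB → 20/4 = 5 dB after compression, so the compressed level is -26.7 + 5 = -21.7 dBFS.
Make-up = target − compressed = -13.7 − (-21.7) = 8 dB.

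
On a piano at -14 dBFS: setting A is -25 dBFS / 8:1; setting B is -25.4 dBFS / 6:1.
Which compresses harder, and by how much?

A, by 0.125 dB

A: overshoot 11 dB → output overshoot 1.375 dB → GR 9.625 dB.
B: overshoot 11.4 dB → output overshoot 1.9 dB → GR 9.5 dB.
A applies 0.125 dB more gain reduction.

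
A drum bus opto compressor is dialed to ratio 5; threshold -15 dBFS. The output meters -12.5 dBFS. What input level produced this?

The compressed level sits -12.5 − (-15) = 2.5 dB over threshold.
Input overshoot = R × output overshoot = 12.5 dB → input = -15 + 12.5 = -2.5 dBFS.

-2.5 dBFS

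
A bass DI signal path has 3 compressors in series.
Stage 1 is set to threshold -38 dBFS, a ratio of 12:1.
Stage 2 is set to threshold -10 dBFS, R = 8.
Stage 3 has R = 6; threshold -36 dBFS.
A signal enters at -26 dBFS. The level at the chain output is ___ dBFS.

Stage 1: 12 dB above -38 dBFS, reduced 12:1 to 1 dB above → -37 dBFS.
Stage 2: -37 dBFS ≤ -10 dBFS, so stage 2 doesn't engage; output -37 dBFS.
Stage 3: -37 dBFS ≤ -36 dBFS, so stage 3 doesn't engage; output -37 dBFS.

-37 dBFS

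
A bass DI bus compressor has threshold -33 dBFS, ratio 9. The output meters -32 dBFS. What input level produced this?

The compressed level sits -32 − (-33) = 1 dB over threshold.
Undo the ratio: input overshoot = 1 × 9 = 9 dB, giving input = -24 dBFS.

-24 dBFS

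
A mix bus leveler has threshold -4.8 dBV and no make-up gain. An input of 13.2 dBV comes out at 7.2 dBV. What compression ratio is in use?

1.5:1

Input overshoot = 13.2 − (-4.8) = 18 dB; output overshoot = 7.2 − (-4.8) = 12 dB.
Ratio = 18 / 12 = 1.5.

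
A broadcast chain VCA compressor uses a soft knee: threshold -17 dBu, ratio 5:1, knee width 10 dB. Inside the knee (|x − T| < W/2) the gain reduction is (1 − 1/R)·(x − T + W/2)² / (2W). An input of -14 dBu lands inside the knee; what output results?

x − T + W/2 = -14 − (-17) + 5 = 8.
GR = (1 − 1/5) × 8² / 20 = 0.8 × 64 / 20 = 2.56 dB.
Output = -14 − 2.56 = -16.56 dBu.

-16.56 dBu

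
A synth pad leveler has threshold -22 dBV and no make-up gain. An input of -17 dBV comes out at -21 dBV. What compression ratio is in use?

5:1

Input overshoot = -17 − (-22) = 5 dB; output overshoot = -21 − (-22) = 1 dB.
Ratio = 5 / 1 = 5.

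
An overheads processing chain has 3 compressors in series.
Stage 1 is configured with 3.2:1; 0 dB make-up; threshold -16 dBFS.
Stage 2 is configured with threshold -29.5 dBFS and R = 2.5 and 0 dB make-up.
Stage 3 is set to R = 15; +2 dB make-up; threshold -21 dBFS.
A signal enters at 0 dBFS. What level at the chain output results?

Stage 1: 16 dB above -16 dBFS, reduced 3.2:1 to 5 dB above → -11 dBFS.
Stage 2: overshoot 18.5 dB → 18.5/2.5 = 7.4 dB → -22.1 dBFS.
Stage 3: -22.1 dBFS ≤ -21 dBFS, so stage 3 doesn't engage; make-up brings it to -20.1 dBFS.

-20.1 dBFS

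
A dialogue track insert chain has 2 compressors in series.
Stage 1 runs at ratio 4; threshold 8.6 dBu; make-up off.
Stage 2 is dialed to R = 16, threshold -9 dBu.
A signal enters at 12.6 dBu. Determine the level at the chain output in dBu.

Stage 1: 12.6 dBu is 4 dB over 8.6 dBu; at 4:1 that becomes 1 dB over, giving 9.6 dBu.
Stage 2: 18.6 dB above -9 dBu, reduced 16:1 to 1.1625 dB above → -7.8375 dBu.

-7.8375 dBu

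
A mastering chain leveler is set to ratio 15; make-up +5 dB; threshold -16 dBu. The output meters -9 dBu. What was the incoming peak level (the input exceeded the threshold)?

14 dBu

Stripping the +5 dB make-up gives -14 dBu at the gain stage.
The compressed level sits -14 − (-16) = 2 dB over threshold.
Before 15:1 compression the overshoot was 2 × 15 = 30 dB, so input = -16 + 30 = 14 dBu.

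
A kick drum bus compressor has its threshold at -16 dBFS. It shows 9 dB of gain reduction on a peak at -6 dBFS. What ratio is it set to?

10:1

Input overshoot = -6 − (-16) = 10 dB.
Output overshoot = 10 − 9 = 1 dB.
Ratio = input overshoot / output overshoot = 10 / 1 = 10.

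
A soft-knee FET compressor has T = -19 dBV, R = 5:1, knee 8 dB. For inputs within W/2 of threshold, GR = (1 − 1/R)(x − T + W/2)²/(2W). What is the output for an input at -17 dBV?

-18.8 dBV

x − T + W/2 = -17 − (-19) + 4 = 6.
GR = (1 − 1/5) × 6² / 16 = 0.8 × 36 / 16 = 1.8 dB.
Output = -17 − 1.8 = -18.8 dBV.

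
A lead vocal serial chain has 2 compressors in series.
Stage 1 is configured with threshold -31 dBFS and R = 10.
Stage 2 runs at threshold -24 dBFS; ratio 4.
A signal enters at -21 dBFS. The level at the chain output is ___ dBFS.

Stage 1: -21 dBFS is 10 dB over -31 dBFS; at 10:1 that becomes 1 dB over, giving -30 dBFS.
Stage 2: below threshold (-30 ≤ -24); passes unchanged; output -30 dBFS.

-30 dBFS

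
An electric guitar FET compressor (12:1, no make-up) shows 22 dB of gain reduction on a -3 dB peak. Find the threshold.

Input is 24 dB above T (since output overshoot × R = input overshoot: (-25 − T)·12 = -3 − T gives T = -27 dB).
Check: -27 + (-3 − (-27))/12 = -27 + 2 = -25 dB. ✓

-27 dB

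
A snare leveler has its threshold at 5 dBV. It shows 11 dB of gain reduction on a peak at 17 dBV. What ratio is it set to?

12:1

Input overshoot = 17 − 5 = 12 dB.
Output overshoot = 12 − 11 = 1 dB.
Ratio = input overshoot / output overshoot = 12 / 1 = 12.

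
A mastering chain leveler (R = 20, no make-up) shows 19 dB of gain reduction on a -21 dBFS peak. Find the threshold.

-41 dBFS

Let T be the threshold. Output overshoot = (input overshoot)/R, so -40 − T = (-21 − T)/20.
20·(-40 − T) = -21 − T → 19·T = -800 − (-21) = -779.
T = -779/19 = -41 dBFS.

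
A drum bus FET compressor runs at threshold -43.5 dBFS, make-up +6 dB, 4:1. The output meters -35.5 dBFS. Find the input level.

Before make-up, the level was -35.5 − 6 = -41.5 dBFS.
The compressed level sits -41.5 − (-43.5) = 2 dB over threshold.
Undo the ratio: input overshoot = 2 × 4 = 8 dB, giving input = -35.5 dBFS.

-35.5 dBFS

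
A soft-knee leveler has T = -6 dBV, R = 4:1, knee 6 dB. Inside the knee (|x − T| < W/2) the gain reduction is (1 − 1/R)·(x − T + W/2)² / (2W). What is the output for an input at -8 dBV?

-8.0625 dBV

x − T + W/2 = -8 − (-6) + 3 = 1.
GR = (1 − 1/4) × 1² / 12 = 0.75 × 1 / 12 = 0.0625 dB.
Output = -8 − 0.0625 = -8.0625 dBV.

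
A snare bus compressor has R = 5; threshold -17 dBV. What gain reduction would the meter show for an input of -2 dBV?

12 dB

The signal is 15 dB above threshold.
At 5:1, output sits 15/5 = 3 dB above threshold.
So the signal is attenuated by 15 − 3 = 12 dB.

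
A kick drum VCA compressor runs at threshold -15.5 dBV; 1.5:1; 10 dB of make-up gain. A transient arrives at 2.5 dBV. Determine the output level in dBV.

6.5 dBV

The input is 18 dB above the -15.5 dBV threshold.
The 18 dB excess becomes 12 dB after 1.5:1 reduction.
Output = -15.5 + 12 = -3.5 dBV; make-up adds 10 dB, giving 6.5 dBV.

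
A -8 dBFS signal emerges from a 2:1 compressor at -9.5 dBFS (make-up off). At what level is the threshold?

Gain reduction = -8 − (-9.5) = 1.5 dB; output overshoot = GR / (R − 1) = 1.5 / 1 = 1.5 dB.
Threshold = output − output overshoot = -9.5 − 1.5 = -11 dBFS.

-11 dBFS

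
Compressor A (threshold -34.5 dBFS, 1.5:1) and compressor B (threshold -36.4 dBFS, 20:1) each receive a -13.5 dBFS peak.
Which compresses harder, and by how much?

B, by 14.755 dB

A: GR = 21 − 21/1.5 = 7 dB.
B: GR = 22.9 − 22.9/20 = 21.755 dB.
B reduces 14.755 dB more.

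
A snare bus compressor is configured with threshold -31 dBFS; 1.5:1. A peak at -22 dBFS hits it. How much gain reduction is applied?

-22 dBFS exceeds the threshold by 9 dB.
A 1.5:1 ratio leaves 6 dB of that excess.
GR = overshoot in − overshoot out = 9 − 6 = 3 dB.

3 dB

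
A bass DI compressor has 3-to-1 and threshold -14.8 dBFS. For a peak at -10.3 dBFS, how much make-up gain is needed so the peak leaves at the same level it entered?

3 dB

Overshoot 4.5 dB → 4.5/3 = 1.5 dB after compression, so the compressed level is -14.8 + 1.5 = -13.3 dBFS.
Make-up = target − compressed = -10.3 − (-13.3) = 3 dB.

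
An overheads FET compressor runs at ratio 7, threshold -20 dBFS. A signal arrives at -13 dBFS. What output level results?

-19 dBFS

-13 dBFS sits 7 dB over threshold.
7:1 compression reduces that to 7/7 = 1 dB over.
Output = -20 + 1 = -19 dBFS.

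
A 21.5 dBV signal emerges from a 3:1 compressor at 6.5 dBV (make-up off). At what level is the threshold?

-1 dBV

Let T be the threshold. Output overshoot = (input overshoot)/R, so 6.5 − T = (21.5 − T)/3.
3·(6.5 − T) = 21.5 − T → 2·T = 19.5 − 21.5 = -2.
T = -2/2 = -1 dBV.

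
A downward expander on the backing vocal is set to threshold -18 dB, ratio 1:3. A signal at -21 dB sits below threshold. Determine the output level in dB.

Undershoot = (-18) − (-21) = 3 dB.
At 1:3, that expands to 9 dB under threshold.
Output = -18 − 9 = -27 dB.

-27 dB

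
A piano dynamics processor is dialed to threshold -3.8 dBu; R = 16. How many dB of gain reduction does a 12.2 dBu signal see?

12.2 dBu exceeds the threshold by 16 dB.
After 16:1 compression the overshoot becomes 16/16 = 1 dB.
So the signal is attenuated by 16 − 1 = 15 dB.

15 dB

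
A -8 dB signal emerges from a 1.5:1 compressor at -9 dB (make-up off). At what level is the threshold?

-11 dB

Let T be the threshold. Output overshoot = (input overshoot)/R, so -9 − T = (-8 − T)/1.5.
1.5·(-9 − T) = -8 − T → 0.5·T = -13.5 − (-8) = -5.5.
T = -5.5/0.5 = -11 dB.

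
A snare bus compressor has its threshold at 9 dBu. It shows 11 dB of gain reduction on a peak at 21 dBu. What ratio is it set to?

12:1

Input overshoot = 21 − 9 = 12 dB.
Output overshoot = 12 − 11 = 1 dB.
Ratio = input overshoot / output overshoot = 12 / 1 = 12.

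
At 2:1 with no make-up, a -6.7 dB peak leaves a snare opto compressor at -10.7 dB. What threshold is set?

-14.7 dB

Input is 8 dB above T (since output overshoot × R = input overshoot: (-10.7 − T)·2 = -6.7 − T gives T = -14.7 dB).
Check: -14.7 + (-6.7 − (-14.7))/2 = -14.7 + 4 = -10.7 dB. ✓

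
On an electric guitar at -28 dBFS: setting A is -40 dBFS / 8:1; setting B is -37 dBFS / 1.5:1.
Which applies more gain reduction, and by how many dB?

A: GR = 12 − 12/8 = 10.5 dB.
B: GR = 9 − 9/1.5 = 3 dB.
A applies 7.5 dB more gain reduction.

A, by 7.5 dB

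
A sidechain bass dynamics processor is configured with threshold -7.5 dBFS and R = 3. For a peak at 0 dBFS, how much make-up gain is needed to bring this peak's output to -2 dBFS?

Without make-up, output = threshold + overshoot/3 = -7.5 + 2.5 = -5 dBFS.
Gap to target: 3 dB.

3 dB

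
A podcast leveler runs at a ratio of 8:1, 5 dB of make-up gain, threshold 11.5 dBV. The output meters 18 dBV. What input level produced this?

Remove make-up: 18 − 5 = 13 dBV.
That's 1.5 dB above the 11.5 dBV threshold.
Before 8:1 compression the overshoot was 1.5 × 8 = 12 dB, so input = 11.5 + 12 = 23.5 dBV.

23.5 dBV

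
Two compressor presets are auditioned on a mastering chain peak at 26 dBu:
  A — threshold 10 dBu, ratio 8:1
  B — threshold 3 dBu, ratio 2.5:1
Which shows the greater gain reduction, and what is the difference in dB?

A: GR = 16 − 16/8 = 14 dB.
B: GR = 23 − 23/2.5 = 13.8 dB.
Difference: 0.2 dB in favour of A.

A, by 0.2 dB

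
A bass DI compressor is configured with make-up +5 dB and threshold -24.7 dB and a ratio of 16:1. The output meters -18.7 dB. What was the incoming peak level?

Before make-up, the level was -18.7 − 5 = -23.7 dB.
That's 1 dB above the -24.7 dB threshold.
Before 16:1 compression the overshoot was 1 × 16 = 16 dB, so input = -24.7 + 16 = -8.7 dB.

-8.7 dB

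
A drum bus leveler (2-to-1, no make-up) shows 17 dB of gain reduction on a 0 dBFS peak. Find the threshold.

Gain reduction = 0 − (-17) = 17 dB; output overshoot = GR / (R − 1) = 17 / 1 = 17 dB.
Threshold = output − output overshoot = -17 − 17 = -34 dBFS.

-34 dBFS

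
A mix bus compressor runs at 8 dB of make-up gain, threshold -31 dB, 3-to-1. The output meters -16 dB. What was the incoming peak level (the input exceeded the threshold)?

Before make-up, the level was -16 − 8 = -24 dB.
The compressed level sits -24 − (-31) = 7 dB over threshold.
Input overshoot = R × output overshoot = 21 dB → input = -31 + 21 = -10 dB.

-10 dB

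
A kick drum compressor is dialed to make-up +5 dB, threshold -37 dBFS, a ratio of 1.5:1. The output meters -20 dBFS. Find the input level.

Before make-up, the level was -20 − 5 = -25 dBFS.
The compressed level sits -25 − (-37) = 12 dB over threshold.
Input overshoot = R × output overshoot = 18 dB → input = -37 + 18 = -19 dBFS.

-19 dBFS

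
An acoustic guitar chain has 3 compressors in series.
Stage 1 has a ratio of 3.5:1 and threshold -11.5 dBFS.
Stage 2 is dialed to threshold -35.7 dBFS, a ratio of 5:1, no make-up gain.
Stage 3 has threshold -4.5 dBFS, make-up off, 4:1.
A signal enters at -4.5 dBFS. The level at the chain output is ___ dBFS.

Stage 1: -4.5 dBFS is 7 dB over -11.5 dBFS; at 3.5:1 that becomes 2 dB over, giving -9.5 dBFS.
Stage 2: 26.2 dB above -35.7 dBFS, reduced 5:1 to 5.24 dB above → -30.46 dBFS.
Stage 3: -30.46 dBFS ≤ -4.5 dBFS, so stage 3 doesn't engage; output -30.46 dBFS.

-30.46 dBFS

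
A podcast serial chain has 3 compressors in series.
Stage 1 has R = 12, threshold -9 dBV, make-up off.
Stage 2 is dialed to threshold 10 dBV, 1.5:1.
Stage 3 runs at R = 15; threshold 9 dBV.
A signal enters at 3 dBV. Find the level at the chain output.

-8 dBV

Stage 1: 3 dBV is 12 dB over -9 dBV; at 12:1 that becomes 1 dB over, giving -8 dBV.
Stage 2: -8 dBV ≤ 10 dBV, so stage 2 doesn't engage; output -8 dBV.
Stage 3: -8 dBV is at or below the 9 dBV threshold — no compression; output -8 dBV.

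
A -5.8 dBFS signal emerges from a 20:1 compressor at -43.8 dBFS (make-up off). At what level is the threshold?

-45.8 dBFS

Input is 40 dB above T (since output overshoot × R = input overshoot: (-43.8 − T)·20 = -5.8 − T gives T = -45.8 dBFS).
Check: -45.8 + (-5.8 − (-45.8))/20 = -45.8 + 2 = -43.8 dBFS. ✓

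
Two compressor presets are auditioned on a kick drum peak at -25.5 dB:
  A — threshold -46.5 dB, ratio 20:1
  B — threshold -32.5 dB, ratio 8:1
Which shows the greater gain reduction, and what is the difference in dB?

A: GR = 21 − 21/20 = 19.95 dB.
B: GR = 7 − 7/8 = 6.125 dB.
A applies 13.825 dB more gain reduction.

A, by 13.825 dB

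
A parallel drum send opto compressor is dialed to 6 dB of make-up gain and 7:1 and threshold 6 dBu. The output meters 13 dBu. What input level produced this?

Stripping the +6 dB make-up gives 7 dBu at the gain stage.
Post-compression overshoot = 7 − 6 = 1 dB.
Undo the ratio: input overshoot = 1 × 7 = 7 dB, giving input = 13 dBu.

13 dBu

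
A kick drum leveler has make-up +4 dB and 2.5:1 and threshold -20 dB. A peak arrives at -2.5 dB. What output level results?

-9 dB

The input is 17.5 dB above the -20 dB threshold.
The 17.5 dB excess becomes 7 dB after 2.5:1 reduction.
Output = -20 + 7 = -13 dB; make-up adds 4 dB, giving -9 dB.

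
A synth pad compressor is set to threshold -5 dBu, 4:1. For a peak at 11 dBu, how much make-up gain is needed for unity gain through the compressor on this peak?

12 dB

Without make-up, output = threshold + overshoot/4 = -5 + 4 = -1 dBu.
Gap to target: 12 dB.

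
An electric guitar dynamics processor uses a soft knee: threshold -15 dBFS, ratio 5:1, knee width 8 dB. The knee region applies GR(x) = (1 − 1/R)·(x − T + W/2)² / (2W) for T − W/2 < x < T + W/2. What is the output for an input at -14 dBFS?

-15.25 dBFS

x − T + W/2 = -14 − (-15) + 4 = 5.
GR = (1 − 1/5) × 5² / 16 = 0.8 × 25 / 16 = 1.25 dB.
Output = -14 − 1.25 = -15.25 dBFS.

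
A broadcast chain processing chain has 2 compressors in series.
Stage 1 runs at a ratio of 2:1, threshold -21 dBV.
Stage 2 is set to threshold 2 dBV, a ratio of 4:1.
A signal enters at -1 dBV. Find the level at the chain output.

Stage 1: -1 dBV is 20 dB over -21 dBV; at 2:1 that becomes 10 dB over, giving -11 dBV.
Stage 2: -11 dBV ≤ 2 dBV, so stage 2 doesn't engage; output -11 dBV.

-11 dBV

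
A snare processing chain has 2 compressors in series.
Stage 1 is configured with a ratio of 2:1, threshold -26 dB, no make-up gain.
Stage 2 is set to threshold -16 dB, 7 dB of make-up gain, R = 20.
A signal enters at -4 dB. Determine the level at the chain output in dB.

Stage 1: 22 dB above -26 dB, reduced 2:1 to 11 dB above → -15 dB.
Stage 2: -15 dB is 1 dB over -16 dB; at 20:1 that becomes 0.05 dB over, giving -15.95 dB; +7 dB make-up → -8.95 dB.

-8.95 dB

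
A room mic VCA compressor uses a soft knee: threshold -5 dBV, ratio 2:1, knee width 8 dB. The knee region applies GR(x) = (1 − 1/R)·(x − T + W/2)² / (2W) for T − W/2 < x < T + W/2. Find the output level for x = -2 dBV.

x − T + W/2 = -2 − (-5) + 4 = 7.
GR = (1 − 1/2) × 7² / 16 = 0.5 × 49 / 16 = 1.53125 dB.
Output = -2 − 1.53125 = -3.53125 dBV.

-3.53125 dBV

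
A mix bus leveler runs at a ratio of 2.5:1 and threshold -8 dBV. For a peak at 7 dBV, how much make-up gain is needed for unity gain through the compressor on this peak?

9 dB

Overshoot 15 dB → 15/2.5 = 6 dB after compression, so the compressed level is -8 + 6 = -2 dBV.
Make-up = target − compressed = 7 − (-2) = 9 dB.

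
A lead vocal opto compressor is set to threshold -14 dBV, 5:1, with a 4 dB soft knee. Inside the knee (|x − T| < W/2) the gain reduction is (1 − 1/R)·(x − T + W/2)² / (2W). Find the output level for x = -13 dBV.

-13.9 dBV

x − T + W/2 = -13 − (-14) + 2 = 3.
GR = (1 − 1/5) × 3² / 8 = 0.8 × 9 / 8 = 0.9 dB.
Output = -13 − 0.9 = -13.9 dBV.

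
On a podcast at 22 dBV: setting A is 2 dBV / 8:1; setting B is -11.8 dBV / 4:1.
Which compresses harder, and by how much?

B, by 7.85 dB

A: overshoot 20 dB → output overshoot 2.5 dB → GR 17.5 dB.
B: overshoot 33.8 dB → output overshoot 8.45 dB → GR 25.35 dB.
B reduces 7.85 dB more.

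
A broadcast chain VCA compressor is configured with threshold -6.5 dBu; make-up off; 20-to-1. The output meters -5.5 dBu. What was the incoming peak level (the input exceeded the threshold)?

That's 1 dB above the -6.5 dBu threshold.
Undo the ratio: input overshoot = 1 × 20 = 20 dB, giving input = 13.5 dBu.

13.5 dBu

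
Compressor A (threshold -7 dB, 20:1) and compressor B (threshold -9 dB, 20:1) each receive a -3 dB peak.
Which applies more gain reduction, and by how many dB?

B, by 1.9 dB

A: overshoot 4 dB → output overshoot 0.2 dB → GR 3.8 dB.
B: overshoot 6 dB → output overshoot 0.3 dB → GR 5.7 dB.
B reduces 1.9 dB more.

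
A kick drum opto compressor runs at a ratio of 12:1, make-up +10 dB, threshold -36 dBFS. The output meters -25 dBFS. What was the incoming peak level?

-24 dBFS

Stripping the +10 dB make-up gives -35 dBFS at the gain stage.
The compressed level sits -35 − (-36) = 1 dB over threshold.
Undo the ratio: input overshoot = 1 × 12 = 12 dB, giving input = -24 dBFS.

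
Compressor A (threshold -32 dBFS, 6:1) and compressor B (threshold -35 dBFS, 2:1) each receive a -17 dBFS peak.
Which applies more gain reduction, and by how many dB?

A: GR = 15 − 15/6 = 12.5 dB.
B: GR = 18 − 18/2 = 9 dB.
A applies 3.5 dB more gain reduction.

A, by 3.5 dB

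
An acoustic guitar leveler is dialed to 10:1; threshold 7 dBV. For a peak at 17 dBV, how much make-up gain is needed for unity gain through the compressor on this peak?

9 dB

Overshoot 10 dB → 10/10 = 1 dB after compression, so the compressed level is 7 + 1 = 8 dBV.
Make-up = target − compressed = 17 − 8 = 9 dB.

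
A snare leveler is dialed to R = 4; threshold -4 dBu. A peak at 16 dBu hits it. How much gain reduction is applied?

15 dB

16 dBu exceeds the threshold by 20 dB.
At 4:1, output sits 20/4 = 5 dB above threshold.
Gain reduction = 20 − 5 = 15 dB.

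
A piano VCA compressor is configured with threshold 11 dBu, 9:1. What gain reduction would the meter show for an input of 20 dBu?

8 dB

The signal is 9 dB above threshold.
At 9:1, output sits 9/9 = 1 dB above threshold.
GR = overshoot in − overshoot out = 9 − 1 = 8 dB.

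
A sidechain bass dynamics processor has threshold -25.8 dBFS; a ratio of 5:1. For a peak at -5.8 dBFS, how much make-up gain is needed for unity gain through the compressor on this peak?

16 dB

The peak compresses to -25.8 + 20/5 = -21.8 dBFS.
To reach -5.8 dBFS requires -5.8 − (-21.8) = 16 dB of make-up.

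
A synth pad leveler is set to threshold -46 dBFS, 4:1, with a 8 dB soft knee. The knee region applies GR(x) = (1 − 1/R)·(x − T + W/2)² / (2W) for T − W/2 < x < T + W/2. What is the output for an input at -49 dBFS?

x − T + W/2 = -49 − (-46) + 4 = 1.
GR = (1 − 1/4) × 1² / 16 = 0.75 × 1 / 16 = 0.046875 dB.
Output = -49 − 0.046875 = -49.046875 dBFS.

-49.046875 dBFS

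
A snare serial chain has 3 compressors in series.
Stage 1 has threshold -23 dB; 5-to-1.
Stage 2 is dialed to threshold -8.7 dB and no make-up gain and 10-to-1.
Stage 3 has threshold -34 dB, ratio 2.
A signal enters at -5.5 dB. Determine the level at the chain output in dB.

-26.75 dB

Stage 1: overshoot 17.5 dB → 17.5/5 = 3.5 dB → -19.5 dB.
Stage 2: -19.5 dB is at or below the -8.7 dB threshold — no compression; output -19.5 dB.
Stage 3: -19.5 dB is 14.5 dB over -34 dB; at 2:1 that becomes 7.25 dB over, giving -26.75 dB.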